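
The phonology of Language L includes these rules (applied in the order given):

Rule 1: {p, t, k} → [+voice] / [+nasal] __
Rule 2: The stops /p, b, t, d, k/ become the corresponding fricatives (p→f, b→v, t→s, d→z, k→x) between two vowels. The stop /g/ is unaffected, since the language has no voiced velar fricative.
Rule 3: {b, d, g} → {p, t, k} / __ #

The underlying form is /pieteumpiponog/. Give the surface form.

Rule 1 (post-nasal voicing): /p/ is a voiceless stop immediately after the nasal /m/, so it voices to [b]. /pieteumpiponog/ → pieteumbiponog.
Rule 2 (intervocalic spirantization): /t/ is a stop between vowels /e/ and /e/, so it spirantizes to the fricative [s]. /p/ is a stop between vowels /i/ and /o/, so it spirantizes to the fricative [f]. /pieteumbiponog/ → pieseumbifonog.
Rule 3 (final devoicing): /g/ is a voiced stop in word-final position, so it devoices to [k]. /pieseumbifonog/ → pieseumbifonok.

pieseumbifonok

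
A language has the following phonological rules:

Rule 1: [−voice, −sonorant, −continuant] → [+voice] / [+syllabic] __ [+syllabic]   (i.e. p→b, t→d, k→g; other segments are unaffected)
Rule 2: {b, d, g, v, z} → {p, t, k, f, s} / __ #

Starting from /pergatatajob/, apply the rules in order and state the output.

Rule 1 (intervocalic voicing): /t/ is a voiceless stop between vowels /a/ and /a/, so it voices to [d]. /t/ is a voiceless stop between vowels /a/ and /a/, so it voices to [d]. /pergatatajob/ → pergadadajob.
Rule 2 (final devoicing): /b/ is a voiced obstruent in word-final position, so it devoices to [p]. /pergadadajob/ → pergadadajop.

pergadadajop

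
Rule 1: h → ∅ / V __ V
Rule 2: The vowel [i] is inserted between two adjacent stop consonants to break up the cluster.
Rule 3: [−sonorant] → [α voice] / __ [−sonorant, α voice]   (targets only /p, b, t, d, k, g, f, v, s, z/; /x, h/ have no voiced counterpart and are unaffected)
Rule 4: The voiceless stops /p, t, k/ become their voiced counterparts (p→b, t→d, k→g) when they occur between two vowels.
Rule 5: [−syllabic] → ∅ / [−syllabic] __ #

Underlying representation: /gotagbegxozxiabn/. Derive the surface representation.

godagibekxosxiab

Rule 1 (intervocalic h-deletion): no segment meets the environment; /gotagbegxozxiabn/ is unchanged.
Rule 2 (stop-cluster i-epenthesis): /g/ and /b/ form a stop–stop cluster, so [i] is inserted between them. /gotagbegxozxiabn/ → gotagibegxozxiabn.
Rule 3 (regressive voicing assimilation): /g/ precedes the voiceless obstruent /x/, so it devoices to [k] by assimilation. /z/ precedes the voiceless obstruent /x/, so it devoices to [s] by assimilation. /gotagibegxozxiabn/ → gotagibekxosxiabn.
Rule 4 (intervocalic voicing): /t/ is a voiceless stop between vowels /o/ and /a/, so it voices to [d]. /gotagibekxosxiabn/ → godagibekxosxiabn.
Rule 5 (final cluster simplification): /n/ is the second consonant of a word-final cluster /bn/, so it deletes. /godagibekxosxiabn/ → godagibekxosxiab.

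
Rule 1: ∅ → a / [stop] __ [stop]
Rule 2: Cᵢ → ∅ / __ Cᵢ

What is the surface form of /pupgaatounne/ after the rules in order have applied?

Rule 1 (stop-cluster a-epenthesis): /p/ and /g/ form a stop–stop cluster, so [a] is inserted between them. /pupgaatounne/ → pupagaatounne.
Rule 2 (degemination): /nn/ is a geminate; the first /n/ deletes. /pupagaatounne/ → pupagaatoune.

pupagaatoune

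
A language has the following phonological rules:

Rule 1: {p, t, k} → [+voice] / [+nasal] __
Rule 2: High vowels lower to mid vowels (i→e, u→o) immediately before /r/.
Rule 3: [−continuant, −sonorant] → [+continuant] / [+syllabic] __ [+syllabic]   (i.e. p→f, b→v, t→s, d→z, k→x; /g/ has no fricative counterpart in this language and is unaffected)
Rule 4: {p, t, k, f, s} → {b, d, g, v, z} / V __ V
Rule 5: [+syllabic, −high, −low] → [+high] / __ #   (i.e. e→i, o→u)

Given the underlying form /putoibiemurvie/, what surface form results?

puzoiviemorvii

Rule 1 (post-nasal voicing): no segment meets the environment; /putoibiemurvie/ is unchanged.
Rule 2 (pre-rhotic lowering): /u/ is a high vowel immediately before /r/, so it lowers to [o]. /putoibiemurvie/ → putoibiemorvie.
Rule 3 (intervocalic spirantization): /t/ is a stop between vowels /u/ and /o/, so it spirantizes to the fricative [s]. /b/ is a stop between vowels /i/ and /i/, so it spirantizes to the fricative [v]. /putoibiemorvie/ → pusoiviemorvie.
Rule 4 (intervocalic voicing): /s/ is a voiceless obstruent between vowels /u/ and /o/, so it voices to [z]. /pusoiviemorvie/ → puzoiviemorvie.
Rule 5 (final vowel raising): /e/ is a mid vowel in word-final position, so it raises to [i]. /puzoiviemorvie/ → puzoiviemorvii.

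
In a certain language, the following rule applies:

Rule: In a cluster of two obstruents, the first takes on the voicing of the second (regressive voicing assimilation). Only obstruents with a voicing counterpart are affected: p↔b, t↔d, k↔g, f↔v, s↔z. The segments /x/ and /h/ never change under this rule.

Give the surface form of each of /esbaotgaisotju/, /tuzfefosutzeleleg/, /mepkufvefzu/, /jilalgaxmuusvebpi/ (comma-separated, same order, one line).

ezbaodgaisotju, tusfefosudzeleleg, mepkuvvevzu, jilalgaxmuuzveppi

/esbaotgaisotju/: /s/ precedes the voiced obstruent /b/, so it voices to [z] by assimilation. /t/ precedes the voiced obstruent /g/, so it voices to [d] by assimilation. → [ezbaodgaisotju].
/tuzfefosutzeleleg/: /z/ precedes the voiceless obstruent /f/, so it devoices to [s] by assimilation. /t/ precedes the voiced obstruent /z/, so it voices to [d] by assimilation. → [tusfefosudzeleleg].
/mepkufvefzu/: /f/ precedes the voiced obstruent /v/, so it voices to [v] by assimilation. /f/ precedes the voiced obstruent /z/, so it voices to [v] by assimilation. → [mepkuvvevzu].
/jilalgaxmuusvebpi/: /s/ precedes the voiced obstruent /v/, so it voices to [z] by assimilation. /b/ precedes the voiceless obstruent /p/, so it devoices to [p] by assimilation. → [jilalgaxmuuzveppi].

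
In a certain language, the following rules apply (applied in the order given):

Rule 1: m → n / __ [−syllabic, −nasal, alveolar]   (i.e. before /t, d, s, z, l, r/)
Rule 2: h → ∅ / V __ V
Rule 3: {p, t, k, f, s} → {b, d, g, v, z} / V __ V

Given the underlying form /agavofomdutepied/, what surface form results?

Rule 1 (nasal place assimilation): /m/ precedes the alveolar consonant /d/, so it assimilates in place to [n]. /agavofomdutepied/ → agavofondutepied.
Rule 2 (intervocalic h-deletion): no segment meets the environment; /agavofondutepied/ is unchanged.
Rule 3 (intervocalic voicing): /f/ is a voiceless obstruent between vowels /o/ and /o/, so it voices to [v]. /t/ is a voiceless obstruent between vowels /u/ and /e/, so it voices to [d]. /p/ is a voiceless obstruent between vowels /e/ and /i/, so it voices to [b]. /agavofondutepied/ → agavovondudebied.

agavovondudebied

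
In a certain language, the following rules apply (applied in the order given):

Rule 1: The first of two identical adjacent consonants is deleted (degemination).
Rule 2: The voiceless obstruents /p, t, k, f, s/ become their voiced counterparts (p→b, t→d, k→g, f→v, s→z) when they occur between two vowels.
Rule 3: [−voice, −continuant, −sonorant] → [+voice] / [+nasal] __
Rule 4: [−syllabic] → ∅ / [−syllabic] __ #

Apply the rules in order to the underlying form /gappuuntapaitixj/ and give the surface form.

gabuundabaidix

Rule 1 (degemination): /pp/ is a geminate; the first /p/ deletes. /gappuuntapaitixj/ → gapuuntapaitixj.
Rule 2 (intervocalic voicing): /p/ is a voiceless obstruent between vowels /a/ and /u/, so it voices to [b]. /p/ is a voiceless obstruent between vowels /a/ and /a/, so it voices to [b]. /t/ is a voiceless obstruent between vowels /i/ and /i/, so it voices to [d]. /gapuuntapaitixj/ → gabuuntabaidixj.
Rule 3 (post-nasal voicing): /t/ is a voiceless stop immediately after the nasal /n/, so it voices to [d]. /gabuuntabaidixj/ → gabuundabaidixj.
Rule 4 (final cluster simplification): /j/ is the second consonant of a word-final cluster /xj/, so it deletes. /gabuundabaidixj/ → gabuundabaidix.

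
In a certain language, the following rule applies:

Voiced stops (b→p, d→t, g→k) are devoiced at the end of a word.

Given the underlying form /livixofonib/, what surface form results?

/b/ is a voiced stop in word-final position, so it devoices to [p].
Surface form: [livixofonip].

livixofonip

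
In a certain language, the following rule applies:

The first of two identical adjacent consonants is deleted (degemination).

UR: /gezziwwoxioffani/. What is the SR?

geziwoxiofani

/zz/ is a geminate; the first /z/ deletes.
/ww/ is a geminate; the first /w/ deletes.
/ff/ is a geminate; the first /f/ deletes.
Surface form: [geziwoxiofani].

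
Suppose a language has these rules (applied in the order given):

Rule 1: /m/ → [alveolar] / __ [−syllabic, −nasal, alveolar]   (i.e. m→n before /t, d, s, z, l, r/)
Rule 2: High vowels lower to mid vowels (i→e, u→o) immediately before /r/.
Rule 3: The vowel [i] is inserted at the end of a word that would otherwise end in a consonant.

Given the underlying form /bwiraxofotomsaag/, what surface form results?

bweraxofotonsaagi

Rule 1 (nasal place assimilation): /m/ precedes the alveolar consonant /s/, so it assimilates in place to [n]. /bwiraxofotomsaag/ → bwiraxofotonsaag.
Rule 2 (pre-rhotic lowering): /i/ is a high vowel immediately before /r/, so it lowers to [e]. /bwiraxofotonsaag/ → bweraxofotonsaag.
Rule 3 (final i-epenthesis): the form ends in the consonant /g/, so [i] is inserted word-finally. /bweraxofotonsaag/ → bweraxofotonsaagi.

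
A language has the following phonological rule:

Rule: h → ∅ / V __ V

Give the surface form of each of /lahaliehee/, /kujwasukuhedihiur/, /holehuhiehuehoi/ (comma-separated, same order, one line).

laalieee, kujwasukuediiur, holeuieueoi

/lahaliehee/: /h/ occurs between vowels /a/ and /a/, so it deletes. /h/ occurs between vowels /e/ and /e/, so it deletes. → [laalieee].
/kujwasukuhedihiur/: /h/ occurs between vowels /u/ and /e/, so it deletes. /h/ occurs between vowels /i/ and /i/, so it deletes. → [kujwasukuediiur].
/holehuhiehuehoi/: /h/ occurs between vowels /e/ and /u/, so it deletes. /h/ occurs between vowels /u/ and /i/, so it deletes. /h/ occurs between vowels /e/ and /u/, so it deletes. /h/ occurs between vowels /e/ and /o/, so it deletes. → [holeuieueoi].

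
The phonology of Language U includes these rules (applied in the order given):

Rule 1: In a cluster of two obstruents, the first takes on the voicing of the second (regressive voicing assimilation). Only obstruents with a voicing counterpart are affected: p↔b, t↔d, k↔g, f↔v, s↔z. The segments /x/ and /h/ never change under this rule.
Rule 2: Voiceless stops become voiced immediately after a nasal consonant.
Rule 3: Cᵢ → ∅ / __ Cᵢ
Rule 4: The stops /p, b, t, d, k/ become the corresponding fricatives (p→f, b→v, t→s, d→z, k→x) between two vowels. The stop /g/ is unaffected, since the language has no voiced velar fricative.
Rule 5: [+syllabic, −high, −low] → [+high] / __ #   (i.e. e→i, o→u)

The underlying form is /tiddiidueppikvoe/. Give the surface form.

tiziizuefigvoi

Rule 1 (regressive voicing assimilation): /k/ precedes the voiced obstruent /v/, so it voices to [g] by assimilation. /tiddiidueppikvoe/ → tiddiidueppigvoe.
Rule 2 (post-nasal voicing): no segment meets the environment; /tiddiidueppigvoe/ is unchanged.
Rule 3 (degemination): /dd/ is a geminate; the first /d/ deletes. /pp/ is a geminate; the first /p/ deletes. /tiddiidueppigvoe/ → tidiiduepigvoe.
Rule 4 (intervocalic spirantization): /d/ is a stop between vowels /i/ and /i/, so it spirantizes to the fricative [z]. /d/ is a stop between vowels /i/ and /u/, so it spirantizes to the fricative [z]. /p/ is a stop between vowels /e/ and /i/, so it spirantizes to the fricative [f]. /tidiiduepigvoe/ → tiziizuefigvoe.
Rule 5 (final vowel raising): /e/ is a mid vowel in word-final position, so it raises to [i]. /tiziizuefigvoe/ → tiziizuefigvoi.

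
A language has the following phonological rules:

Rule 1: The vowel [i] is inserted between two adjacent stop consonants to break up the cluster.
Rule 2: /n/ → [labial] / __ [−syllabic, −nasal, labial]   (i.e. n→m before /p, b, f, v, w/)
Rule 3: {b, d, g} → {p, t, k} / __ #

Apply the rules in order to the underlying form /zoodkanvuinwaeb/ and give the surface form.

zoodikamvuimwaep

Rule 1 (stop-cluster i-epenthesis): /d/ and /k/ form a stop–stop cluster, so [i] is inserted between them. /zoodkanvuinwaeb/ → zoodikanvuinwaeb.
Rule 2 (nasal place assimilation): /n/ precedes the labial consonant /v/, so it assimilates in place to [m]. /n/ precedes the labial consonant /w/, so it assimilates in place to [m]. /zoodikanvuinwaeb/ → zoodikamvuimwaeb.
Rule 3 (final devoicing): /b/ is a voiced stop in word-final position, so it devoices to [p]. /zoodikamvuimwaeb/ → zoodikamvuimwaep.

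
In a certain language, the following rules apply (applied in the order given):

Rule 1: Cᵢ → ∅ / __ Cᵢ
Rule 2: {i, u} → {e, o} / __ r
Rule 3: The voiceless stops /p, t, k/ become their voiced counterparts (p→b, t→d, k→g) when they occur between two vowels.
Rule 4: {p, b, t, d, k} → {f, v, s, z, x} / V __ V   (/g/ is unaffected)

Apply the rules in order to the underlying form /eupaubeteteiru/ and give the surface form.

euvauvezezeeru

Rule 1 (degemination): no segment meets the environment; /eupaubeteteiru/ is unchanged.
Rule 2 (pre-rhotic lowering): /i/ is a high vowel immediately before /r/, so it lowers to [e]. /eupaubeteteiru/ → eupaubeteteeru.
Rule 3 (intervocalic voicing): /p/ is a voiceless stop between vowels /u/ and /a/, so it voices to [b]. /t/ is a voiceless stop between vowels /e/ and /e/, so it voices to [d]. /t/ is a voiceless stop between vowels /e/ and /e/, so it voices to [d]. /eupaubeteteeru/ → eubaubededeeru.
Rule 4 (intervocalic spirantization): /b/ is a stop between vowels /u/ and /a/, so it spirantizes to the fricative [v]. /b/ is a stop between vowels /u/ and /e/, so it spirantizes to the fricative [v]. /d/ is a stop between vowels /e/ and /e/, so it spirantizes to the fricative [z]. /d/ is a stop between vowels /e/ and /e/, so it spirantizes to the fricative [z]. /eubaubededeeru/ → euvauvezezeeru.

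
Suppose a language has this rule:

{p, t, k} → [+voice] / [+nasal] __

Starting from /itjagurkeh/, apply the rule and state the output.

itjagurkeh

No segment of /itjagurkeh/ meets the structural description of the rule, so the form surfaces unchanged.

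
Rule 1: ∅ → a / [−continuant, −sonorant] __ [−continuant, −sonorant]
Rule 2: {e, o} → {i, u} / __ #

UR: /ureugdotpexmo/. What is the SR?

Rule 1 (stop-cluster a-epenthesis): /g/ and /d/ form a stop–stop cluster, so [a] is inserted between them. /t/ and /p/ form a stop–stop cluster, so [a] is inserted between them. /ureugdotpexmo/ → ureugadotapexmo.
Rule 2 (final vowel raising): /o/ is a mid vowel in word-final position, so it raises to [u]. /ureugadotapexmo/ → ureugadotapexmu.

ureugadotapexmu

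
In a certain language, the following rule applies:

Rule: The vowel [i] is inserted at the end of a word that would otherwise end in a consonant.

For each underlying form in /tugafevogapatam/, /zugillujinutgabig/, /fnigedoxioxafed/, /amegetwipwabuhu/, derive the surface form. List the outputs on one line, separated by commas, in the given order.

/tugafevogapatam/: the form ends in the consonant /m/, so [i] is inserted word-finally. → [tugafevogapatami].
/zugillujinutgabig/: the form ends in the consonant /g/, so [i] is inserted word-finally. → [zugillujinutgabigi].
/fnigedoxioxafed/: the form ends in the consonant /d/, so [i] is inserted word-finally. → [fnigedoxioxafedi].
/amegetwipwabuhu/: the rule's environment is not met; surfaces unchanged as [amegetwipwabuhu].

tugafevogapatami, zugillujinutgabigi, fnigedoxioxafedi, amegetwipwabuhu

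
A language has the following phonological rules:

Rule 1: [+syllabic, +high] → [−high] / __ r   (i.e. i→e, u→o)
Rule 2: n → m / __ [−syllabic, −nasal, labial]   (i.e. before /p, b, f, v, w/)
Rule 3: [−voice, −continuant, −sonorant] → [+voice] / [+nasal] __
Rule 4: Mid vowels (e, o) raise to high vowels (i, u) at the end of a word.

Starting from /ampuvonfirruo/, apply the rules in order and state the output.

Rule 1 (pre-rhotic lowering): /i/ is a high vowel immediately before /r/, so it lowers to [e]. /ampuvonfirruo/ → ampuvonferruo.
Rule 2 (nasal place assimilation): /n/ precedes the labial consonant /f/, so it assimilates in place to [m]. /ampuvonferruo/ → ampuvomferruo.
Rule 3 (post-nasal voicing): /p/ is a voiceless stop immediately after the nasal /m/, so it voices to [b]. /ampuvomferruo/ → ambuvomferruo.
Rule 4 (final vowel raising): /o/ is a mid vowel in word-final position, so it raises to [u]. /ambuvomferruo/ → ambuvomferruu.

ambuvomferruu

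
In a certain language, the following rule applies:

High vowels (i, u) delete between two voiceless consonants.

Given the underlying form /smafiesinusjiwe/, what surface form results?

No segment of /smafiesinusjiwe/ meets the structural description of the rule, so the form surfaces unchanged.

smafiesinusjiwe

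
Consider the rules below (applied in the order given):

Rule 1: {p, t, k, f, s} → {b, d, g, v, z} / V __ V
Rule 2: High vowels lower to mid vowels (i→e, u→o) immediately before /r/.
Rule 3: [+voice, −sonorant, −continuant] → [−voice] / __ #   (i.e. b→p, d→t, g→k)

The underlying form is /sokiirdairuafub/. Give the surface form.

Rule 1 (intervocalic voicing): /k/ is a voiceless obstruent between vowels /o/ and /i/, so it voices to [g]. /f/ is a voiceless obstruent between vowels /a/ and /u/, so it voices to [v]. /sokiirdairuafub/ → sogiirdairuavub.
Rule 2 (pre-rhotic lowering): /i/ is a high vowel immediately before /r/, so it lowers to [e]. /i/ is a high vowel immediately before /r/, so it lowers to [e]. /sogiirdairuavub/ → sogierdaeruavub.
Rule 3 (final devoicing): /b/ is a voiced stop in word-final position, so it devoices to [p]. /sogierdaeruavub/ → sogierdaeruavup.

sogierdaeruavup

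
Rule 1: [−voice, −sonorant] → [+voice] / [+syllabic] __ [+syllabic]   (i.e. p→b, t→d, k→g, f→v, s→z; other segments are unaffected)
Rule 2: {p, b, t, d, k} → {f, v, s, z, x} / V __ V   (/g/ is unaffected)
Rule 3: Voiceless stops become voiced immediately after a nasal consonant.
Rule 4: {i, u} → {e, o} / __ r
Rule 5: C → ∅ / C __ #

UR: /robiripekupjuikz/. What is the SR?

roverivegupjuik

Rule 1 (intervocalic voicing): /p/ is a voiceless obstruent between vowels /i/ and /e/, so it voices to [b]. /k/ is a voiceless obstruent between vowels /e/ and /u/, so it voices to [g]. /robiripekupjuikz/ → robiribegupjuikz.
Rule 2 (intervocalic spirantization): /b/ is a stop between vowels /o/ and /i/, so it spirantizes to the fricative [v]. /b/ is a stop between vowels /i/ and /e/, so it spirantizes to the fricative [v]. /robiribegupjuikz/ → rovirivegupjuikz.
Rule 3 (post-nasal voicing): no segment meets the environment; /rovirivegupjuikz/ is unchanged.
Rule 4 (pre-rhotic lowering): /i/ is a high vowel immediately before /r/, so it lowers to [e]. /rovirivegupjuikz/ → roverivegupjuikz.
Rule 5 (final cluster simplification): /z/ is the second consonant of a word-final cluster /kz/, so it deletes. /roverivegupjuikz/ → roverivegupjuik.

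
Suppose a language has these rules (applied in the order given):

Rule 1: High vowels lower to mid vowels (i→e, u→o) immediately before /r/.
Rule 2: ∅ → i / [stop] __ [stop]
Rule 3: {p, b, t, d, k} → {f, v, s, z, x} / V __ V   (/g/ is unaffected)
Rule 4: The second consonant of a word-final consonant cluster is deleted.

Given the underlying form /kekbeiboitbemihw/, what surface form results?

Rule 1 (pre-rhotic lowering): no segment meets the environment; /kekbeiboitbemihw/ is unchanged.
Rule 2 (stop-cluster i-epenthesis): /k/ and /b/ form a stop–stop cluster, so [i] is inserted between them. /t/ and /b/ form a stop–stop cluster, so [i] is inserted between them. /kekbeiboitbemihw/ → kekibeiboitibemihw.
Rule 3 (intervocalic spirantization): /k/ is a stop between vowels /e/ and /i/, so it spirantizes to the fricative [x]. /b/ is a stop between vowels /i/ and /e/, so it spirantizes to the fricative [v]. /b/ is a stop between vowels /i/ and /o/, so it spirantizes to the fricative [v]. /t/ is a stop between vowels /i/ and /i/, so it spirantizes to the fricative [s]. /b/ is a stop between vowels /i/ and /e/, so it spirantizes to the fricative [v]. /kekibeiboitibemihw/ → kexiveivoisivemihw.
Rule 4 (final cluster simplification): /w/ is the second consonant of a word-final cluster /hw/, so it deletes. /kexiveivoisivemihw/ → kexiveivoisivemih.

kexiveivoisivemih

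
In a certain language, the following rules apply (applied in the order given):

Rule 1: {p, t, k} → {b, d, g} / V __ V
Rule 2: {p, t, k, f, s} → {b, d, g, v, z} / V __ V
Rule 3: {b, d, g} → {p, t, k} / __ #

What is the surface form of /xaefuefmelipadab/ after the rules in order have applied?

xaevuefmelibadap

Rule 1 (intervocalic voicing): /p/ is a voiceless stop between vowels /i/ and /a/, so it voices to [b]. /xaefuefmelipadab/ → xaefuefmelibadab.
Rule 2 (intervocalic voicing): /f/ is a voiceless obstruent between vowels /e/ and /u/, so it voices to [v]. /xaefuefmelibadab/ → xaevuefmelibadab.
Rule 3 (final devoicing): /b/ is a voiced stop in word-final position, so it devoices to [p]. /xaevuefmelibadab/ → xaevuefmelibadap.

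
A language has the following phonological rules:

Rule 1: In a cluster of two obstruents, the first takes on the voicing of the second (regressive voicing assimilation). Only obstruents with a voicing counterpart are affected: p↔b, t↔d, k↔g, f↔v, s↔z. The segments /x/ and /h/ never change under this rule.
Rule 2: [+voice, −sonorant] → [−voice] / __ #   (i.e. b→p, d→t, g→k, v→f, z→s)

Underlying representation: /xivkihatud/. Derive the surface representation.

xifkihatut

Rule 1 (regressive voicing assimilation): /v/ precedes the voiceless obstruent /k/, so it devoices to [f] by assimilation. /xivkihatud/ → xifkihatud.
Rule 2 (final devoicing): /d/ is a voiced obstruent in word-final position, so it devoices to [t]. /xifkihatud/ → xifkihatut.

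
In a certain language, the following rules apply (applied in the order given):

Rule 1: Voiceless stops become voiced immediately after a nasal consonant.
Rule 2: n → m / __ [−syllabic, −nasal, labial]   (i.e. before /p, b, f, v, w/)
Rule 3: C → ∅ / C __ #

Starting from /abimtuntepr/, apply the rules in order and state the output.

abimdundep

Rule 1 (post-nasal voicing): /t/ is a voiceless stop immediately after the nasal /m/, so it voices to [d]. /t/ is a voiceless stop immediately after the nasal /n/, so it voices to [d]. /abimtuntepr/ → abimdundepr.
Rule 2 (nasal place assimilation): no segment meets the environment; /abimdundepr/ is unchanged.
Rule 3 (final cluster simplification): /r/ is the second consonant of a word-final cluster /pr/, so it deletes. /abimdundepr/ → abimdundep.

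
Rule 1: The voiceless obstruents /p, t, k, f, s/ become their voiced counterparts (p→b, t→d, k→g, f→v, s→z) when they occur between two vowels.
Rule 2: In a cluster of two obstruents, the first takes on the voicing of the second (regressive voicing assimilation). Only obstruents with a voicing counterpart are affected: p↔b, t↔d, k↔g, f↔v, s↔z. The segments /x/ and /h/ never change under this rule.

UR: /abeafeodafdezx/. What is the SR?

Rule 1 (intervocalic voicing): /f/ is a voiceless obstruent between vowels /a/ and /e/, so it voices to [v]. /abeafeodafdezx/ → abeaveodafdezx.
Rule 2 (regressive voicing assimilation): /f/ precedes the voiced obstruent /d/, so it voices to [v] by assimilation. /z/ precedes the voiceless obstruent /x/, so it devoices to [s] by assimilation. /abeaveodafdezx/ → abeaveodavdesx.

abeaveodavdesx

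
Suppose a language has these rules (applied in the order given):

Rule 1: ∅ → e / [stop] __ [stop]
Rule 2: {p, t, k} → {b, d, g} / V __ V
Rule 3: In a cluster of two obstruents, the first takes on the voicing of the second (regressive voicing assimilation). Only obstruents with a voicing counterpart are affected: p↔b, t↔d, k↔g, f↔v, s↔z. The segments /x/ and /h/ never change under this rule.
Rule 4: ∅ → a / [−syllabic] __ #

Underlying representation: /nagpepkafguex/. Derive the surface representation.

Rule 1 (stop-cluster e-epenthesis): /g/ and /p/ form a stop–stop cluster, so [e] is inserted between them. /p/ and /k/ form a stop–stop cluster, so [e] is inserted between them. /nagpepkafguex/ → nagepepekafguex.
Rule 2 (intervocalic voicing): /p/ is a voiceless stop between vowels /e/ and /e/, so it voices to [b]. /p/ is a voiceless stop between vowels /e/ and /e/, so it voices to [b]. /k/ is a voiceless stop between vowels /e/ and /a/, so it voices to [g]. /nagepepekafguex/ → nagebebegafguex.
Rule 3 (regressive voicing assimilation): /f/ precedes the voiced obstruent /g/, so it voices to [v] by assimilation. /nagebebegafguex/ → nagebebegavguex.
Rule 4 (final a-epenthesis): the form ends in the consonant /x/, so [a] is inserted word-finally. /nagebebegavguex/ → nagebebegavguexa.

nagebebegavguexa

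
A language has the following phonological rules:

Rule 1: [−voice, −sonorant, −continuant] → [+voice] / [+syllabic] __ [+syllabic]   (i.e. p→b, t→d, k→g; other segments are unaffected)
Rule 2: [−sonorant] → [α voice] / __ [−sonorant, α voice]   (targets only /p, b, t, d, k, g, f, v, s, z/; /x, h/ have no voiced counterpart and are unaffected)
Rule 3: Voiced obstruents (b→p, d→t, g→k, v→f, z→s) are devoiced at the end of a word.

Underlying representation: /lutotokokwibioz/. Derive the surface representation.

ludodogokwibios

Rule 1 (intervocalic voicing): /t/ is a voiceless stop between vowels /u/ and /o/, so it voices to [d]. /t/ is a voiceless stop between vowels /o/ and /o/, so it voices to [d]. /k/ is a voiceless stop between vowels /o/ and /o/, so it voices to [g]. /lutotokokwibioz/ → ludodogokwibioz.
Rule 2 (regressive voicing assimilation): no segment meets the environment; /ludodogokwibioz/ is unchanged.
Rule 3 (final devoicing): /z/ is a voiced obstruent in word-final position, so it devoices to [s]. /ludodogokwibioz/ → ludodogokwibios.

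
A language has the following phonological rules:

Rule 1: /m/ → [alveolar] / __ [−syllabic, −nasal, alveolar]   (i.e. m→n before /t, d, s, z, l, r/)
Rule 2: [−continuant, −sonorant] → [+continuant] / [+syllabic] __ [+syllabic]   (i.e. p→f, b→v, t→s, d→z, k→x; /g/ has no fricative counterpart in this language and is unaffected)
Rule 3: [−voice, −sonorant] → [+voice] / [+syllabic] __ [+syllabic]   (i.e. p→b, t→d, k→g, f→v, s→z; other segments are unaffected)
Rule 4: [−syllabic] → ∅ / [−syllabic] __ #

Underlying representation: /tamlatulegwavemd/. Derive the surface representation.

tanlazulegwaven

Rule 1 (nasal place assimilation): /m/ precedes the alveolar consonant /l/, so it assimilates in place to [n]. /m/ precedes the alveolar consonant /d/, so it assimilates in place to [n]. /tamlatulegwavemd/ → tanlatulegwavend.
Rule 2 (intervocalic spirantization): /t/ is a stop between vowels /a/ and /u/, so it spirantizes to the fricative [s]. /tanlatulegwavend/ → tanlasulegwavend.
Rule 3 (intervocalic voicing): /s/ is a voiceless obstruent between vowels /a/ and /u/, so it voices to [z]. /tanlasulegwavend/ → tanlazulegwavend.
Rule 4 (final cluster simplification): /d/ is the second consonant of a word-final cluster /nd/, so it deletes. /tanlazulegwavend/ → tanlazulegwaven.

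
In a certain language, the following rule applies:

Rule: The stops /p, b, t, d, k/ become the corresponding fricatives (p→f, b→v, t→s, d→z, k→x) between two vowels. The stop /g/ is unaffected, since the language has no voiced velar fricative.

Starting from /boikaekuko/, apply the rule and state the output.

boixaexuxo

Scanning /boikaekuko/: /b/ at position 1 is not in the conditioning environment; /k/ is a stop between vowels /i/ and /a/, so it spirantizes to the fricative [x]; /k/ is a stop between vowels /e/ and /u/, so it spirantizes to the fricative [x]; /k/ is a stop between vowels /u/ and /o/, so it spirantizes to the fricative [x].
Result: [boixaexuxo].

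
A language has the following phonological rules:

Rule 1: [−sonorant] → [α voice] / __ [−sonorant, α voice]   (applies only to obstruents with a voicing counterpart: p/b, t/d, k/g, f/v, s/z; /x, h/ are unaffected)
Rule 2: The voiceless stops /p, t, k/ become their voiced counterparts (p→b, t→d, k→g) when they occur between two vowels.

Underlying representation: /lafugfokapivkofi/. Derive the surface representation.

Rule 1 (regressive voicing assimilation): /g/ precedes the voiceless obstruent /f/, so it devoices to [k] by assimilation. /v/ precedes the voiceless obstruent /k/, so it devoices to [f] by assimilation. /lafugfokapivkofi/ → lafukfokapifkofi.
Rule 2 (intervocalic voicing): /k/ is a voiceless stop between vowels /o/ and /a/, so it voices to [g]. /p/ is a voiceless stop between vowels /a/ and /i/, so it voices to [b]. /lafukfokapifkofi/ → lafukfogabifkofi.

lafukfogabifkofi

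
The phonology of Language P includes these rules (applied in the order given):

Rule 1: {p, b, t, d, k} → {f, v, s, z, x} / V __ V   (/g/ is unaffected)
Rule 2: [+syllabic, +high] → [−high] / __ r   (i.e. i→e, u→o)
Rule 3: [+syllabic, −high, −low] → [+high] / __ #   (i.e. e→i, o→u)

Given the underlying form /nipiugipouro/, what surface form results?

nifiugifooru

Rule 1 (intervocalic spirantization): /p/ is a stop between vowels /i/ and /i/, so it spirantizes to the fricative [f]. /p/ is a stop between vowels /i/ and /o/, so it spirantizes to the fricative [f]. /nipiugipouro/ → nifiugifouro.
Rule 2 (pre-rhotic lowering): /u/ is a high vowel immediately before /r/, so it lowers to [o]. /nifiugifouro/ → nifiugifooro.
Rule 3 (final vowel raising): /o/ is a mid vowel in word-final position, so it raises to [u]. /nifiugifooro/ → nifiugifooru.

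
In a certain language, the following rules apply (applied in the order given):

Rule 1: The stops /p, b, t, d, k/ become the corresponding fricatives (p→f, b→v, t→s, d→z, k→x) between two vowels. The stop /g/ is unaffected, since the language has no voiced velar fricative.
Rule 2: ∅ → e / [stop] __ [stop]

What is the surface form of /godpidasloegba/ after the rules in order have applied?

godepizasloegeba

Rule 1 (intervocalic spirantization): /d/ is a stop between vowels /i/ and /a/, so it spirantizes to the fricative [z]. /godpidasloegba/ → godpizasloegba.
Rule 2 (stop-cluster e-epenthesis): /d/ and /p/ form a stop–stop cluster, so [e] is inserted between them. /g/ and /b/ form a stop–stop cluster, so [e] is inserted between them. /godpizasloegba/ → godepizasloegeba.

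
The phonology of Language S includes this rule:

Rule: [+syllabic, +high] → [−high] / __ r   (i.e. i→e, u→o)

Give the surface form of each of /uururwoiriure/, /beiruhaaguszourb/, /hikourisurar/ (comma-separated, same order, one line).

uororwoeriore, beeruhaaguszoorb, hikoorisorar

/uururwoiriure/: /u/ is a high vowel immediately before /r/, so it lowers to [o]. /u/ is a high vowel immediately before /r/, so it lowers to [o]. /i/ is a high vowel immediately before /r/, so it lowers to [e]. /u/ is a high vowel immediately before /r/, so it lowers to [o]. → [uororwoeriore].
/beiruhaaguszourb/: /i/ is a high vowel immediately before /r/, so it lowers to [e]. /u/ is a high vowel immediately before /r/, so it lowers to [o]. → [beeruhaaguszoorb].
/hikourisurar/: /u/ is a high vowel immediately before /r/, so it lowers to [o]. /u/ is a high vowel immediately before /r/, so it lowers to [o]. → [hikoorisorar].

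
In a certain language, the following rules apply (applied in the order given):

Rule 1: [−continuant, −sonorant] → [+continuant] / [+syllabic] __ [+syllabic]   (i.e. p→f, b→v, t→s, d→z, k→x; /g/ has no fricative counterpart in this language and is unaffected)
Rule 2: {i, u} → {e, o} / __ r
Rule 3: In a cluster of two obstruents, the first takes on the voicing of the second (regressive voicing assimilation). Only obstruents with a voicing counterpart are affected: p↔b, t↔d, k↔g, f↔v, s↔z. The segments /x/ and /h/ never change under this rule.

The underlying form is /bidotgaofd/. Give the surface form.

bizodgaovd

Rule 1 (intervocalic spirantization): /d/ is a stop between vowels /i/ and /o/, so it spirantizes to the fricative [z]. /bidotgaofd/ → bizotgaofd.
Rule 2 (pre-rhotic lowering): no segment meets the environment; /bizotgaofd/ is unchanged.
Rule 3 (regressive voicing assimilation): /t/ precedes the voiced obstruent /g/, so it voices to [d] by assimilation. /f/ precedes the voiced obstruent /d/, so it voices to [v] by assimilation. /bizotgaofd/ → bizodgaovd.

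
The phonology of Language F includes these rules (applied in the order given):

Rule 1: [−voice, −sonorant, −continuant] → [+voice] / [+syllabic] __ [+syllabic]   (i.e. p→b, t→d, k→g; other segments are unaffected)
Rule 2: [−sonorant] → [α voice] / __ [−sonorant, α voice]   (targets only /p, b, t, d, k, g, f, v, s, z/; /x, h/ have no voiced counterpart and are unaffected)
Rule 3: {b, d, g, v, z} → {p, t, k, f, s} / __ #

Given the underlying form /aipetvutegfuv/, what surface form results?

Rule 1 (intervocalic voicing): /p/ is a voiceless stop between vowels /i/ and /e/, so it voices to [b]. /t/ is a voiceless stop between vowels /u/ and /e/, so it voices to [d]. /aipetvutegfuv/ → aibetvudegfuv.
Rule 2 (regressive voicing assimilation): /t/ precedes the voiced obstruent /v/, so it voices to [d] by assimilation. /g/ precedes the voiceless obstruent /f/, so it devoices to [k] by assimilation. /aibetvudegfuv/ → aibedvudekfuv.
Rule 3 (final devoicing): /v/ is a voiced obstruent in word-final position, so it devoices to [f]. /aibedvudekfuv/ → aibedvudekfuf.

aibedvudekfuf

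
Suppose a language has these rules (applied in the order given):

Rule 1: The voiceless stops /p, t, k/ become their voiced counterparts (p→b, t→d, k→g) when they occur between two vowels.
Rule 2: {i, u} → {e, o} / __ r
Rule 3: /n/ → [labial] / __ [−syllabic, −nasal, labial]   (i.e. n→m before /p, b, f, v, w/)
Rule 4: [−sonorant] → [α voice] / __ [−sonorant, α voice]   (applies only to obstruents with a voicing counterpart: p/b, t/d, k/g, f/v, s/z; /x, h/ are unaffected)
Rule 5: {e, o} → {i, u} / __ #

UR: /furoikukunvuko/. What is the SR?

foroigugumvugu

Rule 1 (intervocalic voicing): /k/ is a voiceless stop between vowels /i/ and /u/, so it voices to [g]. /k/ is a voiceless stop between vowels /u/ and /u/, so it voices to [g]. /k/ is a voiceless stop between vowels /u/ and /o/, so it voices to [g]. /furoikukunvuko/ → furoigugunvugo.
Rule 2 (pre-rhotic lowering): /u/ is a high vowel immediately before /r/, so it lowers to [o]. /furoigugunvugo/ → foroigugunvugo.
Rule 3 (nasal place assimilation): /n/ precedes the labial consonant /v/, so it assimilates in place to [m]. /foroigugunvugo/ → foroigugumvugo.
Rule 4 (regressive voicing assimilation): no segment meets the environment; /foroigugumvugo/ is unchanged.
Rule 5 (final vowel raising): /o/ is a mid vowel in word-final position, so it raises to [u]. /foroigugumvugo/ → foroigugumvugu.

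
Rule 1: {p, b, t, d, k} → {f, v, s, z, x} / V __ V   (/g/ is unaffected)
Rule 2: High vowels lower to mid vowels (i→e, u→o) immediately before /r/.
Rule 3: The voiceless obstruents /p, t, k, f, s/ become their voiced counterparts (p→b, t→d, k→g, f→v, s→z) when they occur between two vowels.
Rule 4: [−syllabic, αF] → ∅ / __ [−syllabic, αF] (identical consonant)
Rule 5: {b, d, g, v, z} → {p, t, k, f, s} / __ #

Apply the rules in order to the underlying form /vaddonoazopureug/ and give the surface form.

Rule 1 (intervocalic spirantization): /p/ is a stop between vowels /o/ and /u/, so it spirantizes to the fricative [f]. /vaddonoazopureug/ → vaddonoazofureug.
Rule 2 (pre-rhotic lowering): /u/ is a high vowel immediately before /r/, so it lowers to [o]. /vaddonoazofureug/ → vaddonoazoforeug.
Rule 3 (intervocalic voicing): /f/ is a voiceless obstruent between vowels /o/ and /o/, so it voices to [v]. /vaddonoazoforeug/ → vaddonoazovoreug.
Rule 4 (degemination): /dd/ is a geminate; the first /d/ deletes. /vaddonoazovoreug/ → vadonoazovoreug.
Rule 5 (final devoicing): /g/ is a voiced obstruent in word-final position, so it devoices to [k]. /vadonoazovoreug/ → vadonoazovoreuk.

vadonoazovoreuk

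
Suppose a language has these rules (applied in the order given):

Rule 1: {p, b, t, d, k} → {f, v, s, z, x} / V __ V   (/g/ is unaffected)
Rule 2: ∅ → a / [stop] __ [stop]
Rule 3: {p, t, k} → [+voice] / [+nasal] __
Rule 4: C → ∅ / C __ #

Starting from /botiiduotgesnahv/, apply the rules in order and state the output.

Rule 1 (intervocalic spirantization): /t/ is a stop between vowels /o/ and /i/, so it spirantizes to the fricative [s]. /d/ is a stop between vowels /i/ and /u/, so it spirantizes to the fricative [z]. /botiiduotgesnahv/ → bosiizuotgesnahv.
Rule 2 (stop-cluster a-epenthesis): /t/ and /g/ form a stop–stop cluster, so [a] is inserted between them. /bosiizuotgesnahv/ → bosiizuotagesnahv.
Rule 3 (post-nasal voicing): no segment meets the environment; /bosiizuotagesnahv/ is unchanged.
Rule 4 (final cluster simplification): /v/ is the second consonant of a word-final cluster /hv/, so it deletes. /bosiizuotagesnahv/ → bosiizuotagesnah.

bosiizuotagesnah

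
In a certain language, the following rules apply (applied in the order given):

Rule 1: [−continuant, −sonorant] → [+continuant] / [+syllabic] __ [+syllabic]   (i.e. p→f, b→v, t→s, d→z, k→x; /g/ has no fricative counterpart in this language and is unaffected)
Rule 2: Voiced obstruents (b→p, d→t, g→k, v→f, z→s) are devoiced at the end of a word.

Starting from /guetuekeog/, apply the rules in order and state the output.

Rule 1 (intervocalic spirantization): /t/ is a stop between vowels /e/ and /u/, so it spirantizes to the fricative [s]. /k/ is a stop between vowels /e/ and /e/, so it spirantizes to the fricative [x]. /guetuekeog/ → guesuexeog.
Rule 2 (final devoicing): /g/ is a voiced obstruent in word-final position, so it devoices to [k]. /guesuexeog/ → guesuexeok.

guesuexeok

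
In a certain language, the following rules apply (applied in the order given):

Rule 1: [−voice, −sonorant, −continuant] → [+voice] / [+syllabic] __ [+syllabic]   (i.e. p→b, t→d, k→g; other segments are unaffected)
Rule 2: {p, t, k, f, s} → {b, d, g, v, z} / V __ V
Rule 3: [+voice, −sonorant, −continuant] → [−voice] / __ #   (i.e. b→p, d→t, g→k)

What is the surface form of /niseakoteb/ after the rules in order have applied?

Rule 1 (intervocalic voicing): /k/ is a voiceless stop between vowels /a/ and /o/, so it voices to [g]. /t/ is a voiceless stop between vowels /o/ and /e/, so it voices to [d]. /niseakoteb/ → niseagodeb.
Rule 2 (intervocalic voicing): /s/ is a voiceless obstruent between vowels /i/ and /e/, so it voices to [z]. /niseagodeb/ → nizeagodeb.
Rule 3 (final devoicing): /b/ is a voiced stop in word-final position, so it devoices to [p]. /nizeagodeb/ → nizeagodep.

nizeagodep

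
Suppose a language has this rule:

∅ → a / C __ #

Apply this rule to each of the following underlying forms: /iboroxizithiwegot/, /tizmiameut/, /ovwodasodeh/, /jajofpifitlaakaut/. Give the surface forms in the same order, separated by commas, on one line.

/iboroxizithiwegot/: the form ends in the consonant /t/, so [a] is inserted word-finally. → [iboroxizithiwegota].
/tizmiameut/: the form ends in the consonant /t/, so [a] is inserted word-finally. → [tizmiameuta].
/ovwodasodeh/: the form ends in the consonant /h/, so [a] is inserted word-finally. → [ovwodasodeha].
/jajofpifitlaakaut/: the form ends in the consonant /t/, so [a] is inserted word-finally. → [jajofpifitlaakauta].

iboroxizithiwegota, tizmiameuta, ovwodasodeha, jajofpifitlaakauta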